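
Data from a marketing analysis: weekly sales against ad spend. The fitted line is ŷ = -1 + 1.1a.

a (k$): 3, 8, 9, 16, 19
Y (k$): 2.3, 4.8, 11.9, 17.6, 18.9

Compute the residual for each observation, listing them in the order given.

0, -3, 3, 1, -1

a=3: ŷ = -1 + 1.1·3 = 2.3; r = 2.3 − 2.3 = 0
a=8: ŷ = -1 + 1.1·8 = 7.8; r = 4.8 − 7.8 = -3
a=9: ŷ = -1 + 1.1·9 = 8.9; r = 11.9 − 8.9 = 3
a=16: ŷ = -1 + 1.1·16 = 16.6; r = 17.6 − 16.6 = 1
a=19: ŷ = -1 + 1.1·19 = 19.9; r = 18.9 − 19.9 = -1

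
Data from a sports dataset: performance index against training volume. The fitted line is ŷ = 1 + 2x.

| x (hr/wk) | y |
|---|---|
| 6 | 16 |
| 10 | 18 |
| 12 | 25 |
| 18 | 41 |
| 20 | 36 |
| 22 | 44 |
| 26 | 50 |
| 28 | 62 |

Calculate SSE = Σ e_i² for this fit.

x=6: ŷ = 1 + 2·6 = 13; e = 16 − 13 = 3
x=10: ŷ = 1 + 2·10 = 21; e = 18 − 21 = -3
x=12: ŷ = 1 + 2·12 = 25; e = 25 − 25 = 0
x=18: ŷ = 1 + 2·18 = 37; e = 41 − 37 = 4
x=20: ŷ = 1 + 2·20 = 41; e = 36 − 41 = -5
x=22: ŷ = 1 + 2·22 = 45; e = 44 − 45 = -1
x=26: ŷ = 1 + 2·26 = 53; e = 50 − 53 = -3
x=28: ŷ = 1 + 2·28 = 57; e = 62 − 57 = 5
SSE = 9 + 9 + 0 + 16 + 25 + 1 + 9 + 25 = 94

SSE = 94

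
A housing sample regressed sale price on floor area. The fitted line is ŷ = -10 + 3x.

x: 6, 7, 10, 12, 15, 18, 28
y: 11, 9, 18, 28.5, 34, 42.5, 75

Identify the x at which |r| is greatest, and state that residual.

x = 6, r = 3

x=6: ŷ = -10 + 3·6 = 8; r = 11 − 8 = 3
x=7: ŷ = -10 + 3·7 = 11; r = 9 − 11 = -2
x=10: ŷ = -10 + 3·10 = 20; r = 18 − 20 = -2
x=12: ŷ = -10 + 3·12 = 26; r = 28.5 − 26 = 2.5
x=15: ŷ = -10 + 3·15 = 35; r = 34 − 35 = -1
x=18: ŷ = -10 + 3·18 = 44; r = 42.5 − 44 = -1.5
x=28: ŷ = -10 + 3·28 = 74; r = 75 − 74 = 1
Largest |r| is 3 at x = 6, residual 3.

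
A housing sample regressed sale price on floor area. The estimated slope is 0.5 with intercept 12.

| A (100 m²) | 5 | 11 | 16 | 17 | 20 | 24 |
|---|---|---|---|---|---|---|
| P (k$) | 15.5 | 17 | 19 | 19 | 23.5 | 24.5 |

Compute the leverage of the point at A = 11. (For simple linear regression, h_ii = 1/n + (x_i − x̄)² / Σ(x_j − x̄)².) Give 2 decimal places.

h = 0.26

Ā = (5 + 11 + 16 + 17 + 20 + 24)/6 = 15.5
Σ(A − Ā)² = 110.25 + 20.25 + 0.25 + 2.25 + 20.25 + 72.25 = 225.5
h = 1/6 + (-4.5)²/225.5 = 0.166667 + 0.0898004 = 0.26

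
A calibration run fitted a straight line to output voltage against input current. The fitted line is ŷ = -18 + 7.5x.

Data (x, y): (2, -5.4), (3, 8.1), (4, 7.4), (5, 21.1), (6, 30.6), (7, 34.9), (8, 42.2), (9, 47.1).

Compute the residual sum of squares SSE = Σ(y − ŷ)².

SSE = 61.36

x=2: ŷ = -18 + 7.5·2 = -3; e = -5.4 − (-3) = -2.4
x=3: ŷ = -18 + 7.5·3 = 4.5; e = 8.1 − 4.5 = 3.6
x=4: ŷ = -18 + 7.5·4 = 12; e = 7.4 − 12 = -4.6
x=5: ŷ = -18 + 7.5·5 = 19.5; e = 21.1 − 19.5 = 1.6
x=6: ŷ = -18 + 7.5·6 = 27; e = 30.6 − 27 = 3.6
x=7: ŷ = -18 + 7.5·7 = 34.5; e = 34.9 − 34.5 = 0.4
x=8: ŷ = -18 + 7.5·8 = 42; e = 42.2 − 42 = 0.2
x=9: ŷ = -18 + 7.5·9 = 49.5; e = 47.1 − 49.5 = -2.4
SSE = 5.76 + 12.96 + 21.16 + 2.56 + 12.96 + 0.16 + 0.04 + 5.76 = 61.36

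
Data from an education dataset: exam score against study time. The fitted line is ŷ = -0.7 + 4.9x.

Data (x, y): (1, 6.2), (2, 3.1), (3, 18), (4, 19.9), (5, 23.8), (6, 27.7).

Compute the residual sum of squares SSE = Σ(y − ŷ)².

x=1: ŷ = -0.7 + 4.9·1 = 4.2; r = 6.2 − 4.2 = 2
x=2: ŷ = -0.7 + 4.9·2 = 9.1; r = 3.1 − 9.1 = -6
x=3: ŷ = -0.7 + 4.9·3 = 14; r = 18 − 14 = 4
x=4: ŷ = -0.7 + 4.9·4 = 18.9; r = 19.9 − 18.9 = 1
x=5: ŷ = -0.7 + 4.9·5 = 23.8; r = 23.8 − 23.8 = 0
x=6: ŷ = -0.7 + 4.9·6 = 28.7; r = 27.7 − 28.7 = -1
SSE = 4 + 36 + 16 + 1 + 0 + 1 = 58

SSE = 58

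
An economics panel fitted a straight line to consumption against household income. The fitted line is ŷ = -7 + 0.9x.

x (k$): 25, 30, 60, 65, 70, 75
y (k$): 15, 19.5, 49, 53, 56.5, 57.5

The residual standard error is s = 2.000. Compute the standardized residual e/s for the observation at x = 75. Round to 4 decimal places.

ŷ = -7 + 0.9·75 = 60.5
e = 57.5 − 60.5 = -3
e/s = -3 / 2.000 = -1.5000

-1.5000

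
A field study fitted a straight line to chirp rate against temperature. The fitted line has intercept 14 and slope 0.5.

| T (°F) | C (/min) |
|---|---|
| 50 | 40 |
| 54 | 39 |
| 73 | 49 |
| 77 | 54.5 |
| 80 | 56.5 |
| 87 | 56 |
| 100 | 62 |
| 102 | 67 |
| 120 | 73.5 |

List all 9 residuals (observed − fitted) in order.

T=50: Ĉ = 14 + 0.5·50 = 39; r = 40 − 39 = 1
T=54: Ĉ = 14 + 0.5·54 = 41; r = 39 − 41 = -2
T=73: Ĉ = 14 + 0.5·73 = 50.5; r = 49 − 50.5 = -1.5
T=77: Ĉ = 14 + 0.5·77 = 52.5; r = 54.5 − 52.5 = 2
T=80: Ĉ = 14 + 0.5·80 = 54; r = 56.5 − 54 = 2.5
T=87: Ĉ = 14 + 0.5·87 = 57.5; r = 56 − 57.5 = -1.5
T=100: Ĉ = 14 + 0.5·100 = 64; r = 62 − 64 = -2
T=102: Ĉ = 14 + 0.5·102 = 65; r = 67 − 65 = 2
T=120: Ĉ = 14 + 0.5·120 = 74; r = 73.5 − 74 = -0.5

1, -2, -1.5, 2, 2.5, -1.5, -2, 2, -0.5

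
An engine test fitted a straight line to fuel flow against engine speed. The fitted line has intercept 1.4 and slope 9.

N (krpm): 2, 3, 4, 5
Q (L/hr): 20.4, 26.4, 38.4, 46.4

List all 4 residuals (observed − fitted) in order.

N=2: Q̂ = 1.4 + 9·2 = 19.4; r = 20.4 − 19.4 = 1
N=3: Q̂ = 1.4 + 9·3 = 28.4; r = 26.4 − 28.4 = -2
N=4: Q̂ = 1.4 + 9·4 = 37.4; r = 38.4 − 37.4 = 1
N=5: Q̂ = 1.4 + 9·5 = 46.4; r = 46.4 − 46.4 = 0

1, -2, 1, 0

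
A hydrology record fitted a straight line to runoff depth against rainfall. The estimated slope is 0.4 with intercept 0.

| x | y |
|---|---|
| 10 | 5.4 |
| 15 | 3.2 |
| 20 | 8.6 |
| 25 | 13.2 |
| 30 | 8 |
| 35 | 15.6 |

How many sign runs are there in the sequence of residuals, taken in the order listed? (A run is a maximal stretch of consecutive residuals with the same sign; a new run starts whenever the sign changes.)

5 runs

x=10: ŷ = 0.4·10 = 4; e = 5.4 − 4 = 1.4
x=15: ŷ = 0.4·15 = 6; e = 3.2 − 6 = -2.8
x=20: ŷ = 0.4·20 = 8; e = 8.6 − 8 = 0.6
x=25: ŷ = 0.4·25 = 10; e = 13.2 − 10 = 3.2
x=30: ŷ = 0.4·30 = 12; e = 8 − 12 = -4
x=35: ŷ = 0.4·35 = 14; e = 15.6 − 14 = 1.6
Signs: + − + + − +
Runs: +×1, −×1, +×2, −×1, +×1 → 5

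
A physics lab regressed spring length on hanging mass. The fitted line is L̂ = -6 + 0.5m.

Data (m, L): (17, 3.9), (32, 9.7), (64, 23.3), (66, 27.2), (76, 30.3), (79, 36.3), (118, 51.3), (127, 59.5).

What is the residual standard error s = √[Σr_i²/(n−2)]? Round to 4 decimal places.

m=17: L̂ = -6 + 0.5·17 = 2.5; r = 3.9 − 2.5 = 1.4
m=32: L̂ = -6 + 0.5·32 = 10; r = 9.7 − 10 = -0.3
m=64: L̂ = -6 + 0.5·64 = 26; r = 23.3 − 26 = -2.7
m=66: L̂ = -6 + 0.5·66 = 27; r = 27.2 − 27 = 0.2
m=76: L̂ = -6 + 0.5·76 = 32; r = 30.3 − 32 = -1.7
m=79: L̂ = -6 + 0.5·79 = 33.5; r = 36.3 − 33.5 = 2.8
m=118: L̂ = -6 + 0.5·118 = 53; r = 51.3 − 53 = -1.7
m=127: L̂ = -6 + 0.5·127 = 57.5; r = 59.5 − 57.5 = 2
SSE = 1.96 + 0.09 + 7.29 + 0.04 + 2.89 + 7.84 + 2.89 + 4 = 27
s = √(27/6) = √4.5 ≈ 2.1213

s = 2.1213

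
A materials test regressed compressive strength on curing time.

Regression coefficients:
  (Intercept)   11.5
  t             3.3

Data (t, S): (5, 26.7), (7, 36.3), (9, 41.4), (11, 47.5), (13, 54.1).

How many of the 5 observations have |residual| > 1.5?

t=5: Ŝ = 11.5 + 3.3·5 = 28; r = 26.7 − 28 = -1.3
t=7: Ŝ = 11.5 + 3.3·7 = 34.6; r = 36.3 − 34.6 = 1.7
t=9: Ŝ = 11.5 + 3.3·9 = 41.2; r = 41.4 − 41.2 = 0.2
t=11: Ŝ = 11.5 + 3.3·11 = 47.8; r = 47.5 − 47.8 = -0.3
t=13: Ŝ = 11.5 + 3.3·13 = 54.4; r = 54.1 − 54.4 = -0.3
|r| > 1.5: t=7 (|r|=1.7) → 1

1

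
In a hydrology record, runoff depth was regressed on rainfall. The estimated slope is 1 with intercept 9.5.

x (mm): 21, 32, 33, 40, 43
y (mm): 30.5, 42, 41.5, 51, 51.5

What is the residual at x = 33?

ŷ = 9.5 + 33 = 42.5
r = 41.5 − 42.5 = -1

r = -1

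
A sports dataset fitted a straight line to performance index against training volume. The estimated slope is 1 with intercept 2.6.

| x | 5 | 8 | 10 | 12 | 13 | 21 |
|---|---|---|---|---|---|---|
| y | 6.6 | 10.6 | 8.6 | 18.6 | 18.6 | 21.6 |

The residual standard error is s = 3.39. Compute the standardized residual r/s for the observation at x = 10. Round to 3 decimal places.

-1.180

ŷ = 2.6 + 10 = 12.6
r = 8.6 − 12.6 = -4
r/s = -4 / 3.39 = -1.180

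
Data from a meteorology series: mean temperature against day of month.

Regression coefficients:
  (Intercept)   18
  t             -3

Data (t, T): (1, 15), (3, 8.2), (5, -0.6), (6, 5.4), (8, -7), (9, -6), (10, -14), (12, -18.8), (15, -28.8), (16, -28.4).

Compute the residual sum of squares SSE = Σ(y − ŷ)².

SSE = 63.2

t=1: ŷ = 18 − 3·1 = 15; e = 15 − 15 = 0
t=3: ŷ = 18 − 3·3 = 9; e = 8.2 − 9 = -0.8
t=5: ŷ = 18 − 3·5 = 3; e = -0.6 − 3 = -3.6
t=6: ŷ = 18 − 3·6 = 0; e = 5.4 − 0 = 5.4
t=8: ŷ = 18 − 3·8 = -6; e = -7 − (-6) = -1
t=9: ŷ = 18 − 3·9 = -9; e = -6 − (-9) = 3
t=10: ŷ = 18 − 3·10 = -12; e = -14 − (-12) = -2
t=12: ŷ = 18 − 3·12 = -18; e = -18.8 − (-18) = -0.8
t=15: ŷ = 18 − 3·15 = -27; e = -28.8 − (-27) = -1.8
t=16: ŷ = 18 − 3·16 = -30; e = -28.4 − (-30) = 1.6
SSE = 0 + 0.64 + 12.96 + 29.16 + 1 + 9 + 4 + 0.64 + 3.24 + 2.56 = 63.2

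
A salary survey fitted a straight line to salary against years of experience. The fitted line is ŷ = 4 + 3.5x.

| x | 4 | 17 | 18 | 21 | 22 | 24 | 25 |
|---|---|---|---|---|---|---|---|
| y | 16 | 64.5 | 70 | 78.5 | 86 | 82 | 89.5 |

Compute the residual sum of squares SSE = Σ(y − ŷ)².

x=4: ŷ = 4 + 3.5·4 = 18; e = 16 − 18 = -2
x=17: ŷ = 4 + 3.5·17 = 63.5; e = 64.5 − 63.5 = 1
x=18: ŷ = 4 + 3.5·18 = 67; e = 70 − 67 = 3
x=21: ŷ = 4 + 3.5·21 = 77.5; e = 78.5 − 77.5 = 1
x=22: ŷ = 4 + 3.5·22 = 81; e = 86 − 81 = 5
x=24: ŷ = 4 + 3.5·24 = 88; e = 82 − 88 = -6
x=25: ŷ = 4 + 3.5·25 = 91.5; e = 89.5 − 91.5 = -2
SSE = 4 + 1 + 9 + 1 + 25 + 36 + 4 = 80

SSE = 80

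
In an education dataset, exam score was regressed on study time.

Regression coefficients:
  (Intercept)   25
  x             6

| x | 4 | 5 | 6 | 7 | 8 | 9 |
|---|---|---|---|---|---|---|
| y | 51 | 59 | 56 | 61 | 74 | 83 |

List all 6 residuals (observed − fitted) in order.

2, 4, -5, -6, 1, 4

x=4: ŷ = 25 + 6·4 = 49; r = 51 − 49 = 2
x=5: ŷ = 25 + 6·5 = 55; r = 59 − 55 = 4
x=6: ŷ = 25 + 6·6 = 61; r = 56 − 61 = -5
x=7: ŷ = 25 + 6·7 = 67; r = 61 − 67 = -6
x=8: ŷ = 25 + 6·8 = 73; r = 74 − 73 = 1
x=9: ŷ = 25 + 6·9 = 79; r = 83 − 79 = 4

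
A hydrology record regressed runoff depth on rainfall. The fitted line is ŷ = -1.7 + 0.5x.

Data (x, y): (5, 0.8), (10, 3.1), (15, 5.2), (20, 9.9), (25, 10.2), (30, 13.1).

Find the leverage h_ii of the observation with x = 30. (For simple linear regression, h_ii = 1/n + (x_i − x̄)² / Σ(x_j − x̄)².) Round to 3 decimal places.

x̄ = (5 + 10 + 15 + 20 + 25 + 30)/6 = 17.5
Σ(x − x̄)² = 156.25 + 56.25 + 6.25 + 6.25 + 56.25 + 156.25 = 437.5
h = 1/6 + (12.5)²/437.5 = 0.166667 + 0.357143 = 0.524

h = 0.524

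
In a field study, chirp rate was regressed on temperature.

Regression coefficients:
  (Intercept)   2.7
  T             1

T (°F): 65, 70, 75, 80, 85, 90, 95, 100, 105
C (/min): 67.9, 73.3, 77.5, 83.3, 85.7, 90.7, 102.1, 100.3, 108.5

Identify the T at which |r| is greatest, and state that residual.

T = 95, r = 4.4

T=65: ŷ = 2.7 + 65 = 67.7; r = 67.9 − 67.7 = 0.2
T=70: ŷ = 2.7 + 70 = 72.7; r = 73.3 − 72.7 = 0.6
T=75: ŷ = 2.7 + 75 = 77.7; r = 77.5 − 77.7 = -0.2
T=80: ŷ = 2.7 + 80 = 82.7; r = 83.3 − 82.7 = 0.6
T=85: ŷ = 2.7 + 85 = 87.7; r = 85.7 − 87.7 = -2
T=90: ŷ = 2.7 + 90 = 92.7; r = 90.7 − 92.7 = -2
T=95: ŷ = 2.7 + 95 = 97.7; r = 102.1 − 97.7 = 4.4
T=100: ŷ = 2.7 + 100 = 102.7; r = 100.3 − 102.7 = -2.4
T=105: ŷ = 2.7 + 105 = 107.7; r = 108.5 − 107.7 = 0.8
Largest |r| is 4.4 at T = 95, residual 4.4.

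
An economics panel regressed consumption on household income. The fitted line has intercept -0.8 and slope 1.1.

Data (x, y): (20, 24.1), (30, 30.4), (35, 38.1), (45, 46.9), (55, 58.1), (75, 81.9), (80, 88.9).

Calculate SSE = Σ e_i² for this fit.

SSE = 20.54

x=20: ŷ = -0.8 + 1.1·20 = 21.2; e = 24.1 − 21.2 = 2.9
x=30: ŷ = -0.8 + 1.1·30 = 32.2; e = 30.4 − 32.2 = -1.8
x=35: ŷ = -0.8 + 1.1·35 = 37.7; e = 38.1 − 37.7 = 0.4
x=45: ŷ = -0.8 + 1.1·45 = 48.7; e = 46.9 − 48.7 = -1.8
x=55: ŷ = -0.8 + 1.1·55 = 59.7; e = 58.1 − 59.7 = -1.6
x=75: ŷ = -0.8 + 1.1·75 = 81.7; e = 81.9 − 81.7 = 0.2
x=80: ŷ = -0.8 + 1.1·80 = 87.2; e = 88.9 − 87.2 = 1.7
SSE = 8.41 + 3.24 + 0.16 + 3.24 + 2.56 + 0.04 + 2.89 = 20.54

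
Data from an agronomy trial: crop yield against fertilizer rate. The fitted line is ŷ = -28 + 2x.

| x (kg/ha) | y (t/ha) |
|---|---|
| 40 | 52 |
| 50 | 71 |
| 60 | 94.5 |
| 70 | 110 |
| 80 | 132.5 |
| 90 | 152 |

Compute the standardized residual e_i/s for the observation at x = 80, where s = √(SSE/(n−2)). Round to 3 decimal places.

0.295

x=40: ŷ = -28 + 2·40 = 52; e = 52 − 52 = 0
x=50: ŷ = -28 + 2·50 = 72; e = 71 − 72 = -1
x=60: ŷ = -28 + 2·60 = 92; e = 94.5 − 92 = 2.5
x=70: ŷ = -28 + 2·70 = 112; e = 110 − 112 = -2
x=80: ŷ = -28 + 2·80 = 132; e = 132.5 − 132 = 0.5
x=90: ŷ = -28 + 2·90 = 152; e = 152 − 152 = 0
SSE = 0 + 1 + 6.25 + 4 + 0.25 + 0 = 11.5
s = √(11.5/4) = 1.69558
e/s = 0.5 / 1.69558 = 0.295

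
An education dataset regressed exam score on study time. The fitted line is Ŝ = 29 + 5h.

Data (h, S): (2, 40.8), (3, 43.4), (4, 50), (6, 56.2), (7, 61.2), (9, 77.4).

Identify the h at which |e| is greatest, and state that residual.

h=2: Ŝ = 29 + 5·2 = 39; e = 40.8 − 39 = 1.8
h=3: Ŝ = 29 + 5·3 = 44; e = 43.4 − 44 = -0.6
h=4: Ŝ = 29 + 5·4 = 49; e = 50 − 49 = 1
h=6: Ŝ = 29 + 5·6 = 59; e = 56.2 − 59 = -2.8
h=7: Ŝ = 29 + 5·7 = 64; e = 61.2 − 64 = -2.8
h=9: Ŝ = 29 + 5·9 = 74; e = 77.4 − 74 = 3.4
Largest |e| is 3.4 at h = 9, residual 3.4.

h = 9, e = 3.4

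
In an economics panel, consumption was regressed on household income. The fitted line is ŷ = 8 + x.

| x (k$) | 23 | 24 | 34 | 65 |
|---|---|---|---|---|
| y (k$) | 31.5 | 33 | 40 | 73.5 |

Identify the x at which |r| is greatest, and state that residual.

x=23: ŷ = 8 + 23 = 31; r = 31.5 − 31 = 0.5
x=24: ŷ = 8 + 24 = 32; r = 33 − 32 = 1
x=34: ŷ = 8 + 34 = 42; r = 40 − 42 = -2
x=65: ŷ = 8 + 65 = 73; r = 73.5 − 73 = 0.5
Largest |r| is 2 at x = 34, residual -2.

x = 34, r = -2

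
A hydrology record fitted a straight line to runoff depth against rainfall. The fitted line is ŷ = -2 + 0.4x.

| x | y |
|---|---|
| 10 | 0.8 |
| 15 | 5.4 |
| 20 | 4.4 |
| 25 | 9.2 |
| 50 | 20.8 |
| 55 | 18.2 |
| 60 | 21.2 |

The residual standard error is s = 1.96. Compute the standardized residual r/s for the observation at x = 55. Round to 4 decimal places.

-0.9184

ŷ = -2 + 0.4·55 = 20
r = 18.2 − 20 = -1.8
r/s = -1.8 / 1.96 = -0.9184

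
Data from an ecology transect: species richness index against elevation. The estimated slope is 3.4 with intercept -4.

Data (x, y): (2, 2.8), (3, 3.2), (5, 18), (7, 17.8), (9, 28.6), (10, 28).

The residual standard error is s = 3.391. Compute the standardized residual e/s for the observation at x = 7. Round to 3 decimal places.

-0.590

ŷ = -4 + 3.4·7 = 19.8
e = 17.8 − 19.8 = -2
e/s = -2 / 3.391 = -0.590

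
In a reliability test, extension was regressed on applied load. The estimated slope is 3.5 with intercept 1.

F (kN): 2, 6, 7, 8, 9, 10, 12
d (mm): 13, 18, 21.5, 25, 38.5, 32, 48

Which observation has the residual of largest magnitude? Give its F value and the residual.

F=2: ŷ = 1 + 3.5·2 = 8; e = 13 − 8 = 5
F=6: ŷ = 1 + 3.5·6 = 22; e = 18 − 22 = -4
F=7: ŷ = 1 + 3.5·7 = 25.5; e = 21.5 − 25.5 = -4
F=8: ŷ = 1 + 3.5·8 = 29; e = 25 − 29 = -4
F=9: ŷ = 1 + 3.5·9 = 32.5; e = 38.5 − 32.5 = 6
F=10: ŷ = 1 + 3.5·10 = 36; e = 32 − 36 = -4
F=12: ŷ = 1 + 3.5·12 = 43; e = 48 − 43 = 5
Largest |e| is 6 at F = 9, residual 6.

F = 9, e = 6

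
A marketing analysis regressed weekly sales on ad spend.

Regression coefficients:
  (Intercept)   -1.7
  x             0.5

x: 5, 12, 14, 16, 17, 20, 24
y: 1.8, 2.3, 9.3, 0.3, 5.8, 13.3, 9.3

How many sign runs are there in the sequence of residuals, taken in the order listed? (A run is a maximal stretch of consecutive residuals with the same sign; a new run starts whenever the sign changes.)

x=5: ŷ = -1.7 + 0.5·5 = 0.8; r = 1.8 − 0.8 = 1
x=12: ŷ = -1.7 + 0.5·12 = 4.3; r = 2.3 − 4.3 = -2
x=14: ŷ = -1.7 + 0.5·14 = 5.3; r = 9.3 − 5.3 = 4
x=16: ŷ = -1.7 + 0.5·16 = 6.3; r = 0.3 − 6.3 = -6
x=17: ŷ = -1.7 + 0.5·17 = 6.8; r = 5.8 − 6.8 = -1
x=20: ŷ = -1.7 + 0.5·20 = 8.3; r = 13.3 − 8.3 = 5
x=24: ŷ = -1.7 + 0.5·24 = 10.3; r = 9.3 − 10.3 = -1
Signs: + − + − − + −
Runs: +×1, −×1, +×1, −×2, +×1, −×1 → 6

6 runs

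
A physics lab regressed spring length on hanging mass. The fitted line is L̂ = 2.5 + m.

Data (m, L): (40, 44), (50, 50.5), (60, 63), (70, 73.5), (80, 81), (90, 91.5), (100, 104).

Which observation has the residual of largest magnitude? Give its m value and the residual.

m=40: L̂ = 2.5 + 40 = 42.5; r = 44 − 42.5 = 1.5
m=50: L̂ = 2.5 + 50 = 52.5; r = 50.5 − 52.5 = -2
m=60: L̂ = 2.5 + 60 = 62.5; r = 63 − 62.5 = 0.5
m=70: L̂ = 2.5 + 70 = 72.5; r = 73.5 − 72.5 = 1
m=80: L̂ = 2.5 + 80 = 82.5; r = 81 − 82.5 = -1.5
m=90: L̂ = 2.5 + 90 = 92.5; r = 91.5 − 92.5 = -1
m=100: L̂ = 2.5 + 100 = 102.5; r = 104 − 102.5 = 1.5
Largest |r| is 2 at m = 50, residual -2.

m = 50, r = -2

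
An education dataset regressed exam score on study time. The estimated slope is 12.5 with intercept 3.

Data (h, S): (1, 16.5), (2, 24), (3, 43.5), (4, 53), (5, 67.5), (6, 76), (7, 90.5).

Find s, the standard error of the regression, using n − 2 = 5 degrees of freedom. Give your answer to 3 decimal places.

h=1: Ŝ = 3 + 12.5·1 = 15.5; r = 16.5 − 15.5 = 1
h=2: Ŝ = 3 + 12.5·2 = 28; r = 24 − 28 = -4
h=3: Ŝ = 3 + 12.5·3 = 40.5; r = 43.5 − 40.5 = 3
h=4: Ŝ = 3 + 12.5·4 = 53; r = 53 − 53 = 0
h=5: Ŝ = 3 + 12.5·5 = 65.5; r = 67.5 − 65.5 = 2
h=6: Ŝ = 3 + 12.5·6 = 78; r = 76 − 78 = -2
h=7: Ŝ = 3 + 12.5·7 = 90.5; r = 90.5 − 90.5 = 0
SSE = 1 + 16 + 9 + 0 + 4 + 4 + 0 = 34
s = √(34/5) = √6.8 ≈ 2.608

s = 2.608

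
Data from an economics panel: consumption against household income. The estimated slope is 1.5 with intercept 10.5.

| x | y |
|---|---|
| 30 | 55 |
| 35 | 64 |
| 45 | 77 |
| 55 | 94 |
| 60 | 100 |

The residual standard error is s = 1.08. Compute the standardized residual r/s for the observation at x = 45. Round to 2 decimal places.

ŷ = 10.5 + 1.5·45 = 78
r = 77 − 78 = -1
r/s = -1 / 1.08 = -0.93

-0.93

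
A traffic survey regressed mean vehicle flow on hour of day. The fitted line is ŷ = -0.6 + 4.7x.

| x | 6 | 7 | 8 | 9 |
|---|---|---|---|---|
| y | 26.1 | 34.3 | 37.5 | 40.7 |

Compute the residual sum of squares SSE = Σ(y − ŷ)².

x=6: ŷ = -0.6 + 4.7·6 = 27.6; r = 26.1 − 27.6 = -1.5
x=7: ŷ = -0.6 + 4.7·7 = 32.3; r = 34.3 − 32.3 = 2
x=8: ŷ = -0.6 + 4.7·8 = 37; r = 37.5 − 37 = 0.5
x=9: ŷ = -0.6 + 4.7·9 = 41.7; r = 40.7 − 41.7 = -1
SSE = 2.25 + 4 + 0.25 + 1 = 7.5

SSE = 7.5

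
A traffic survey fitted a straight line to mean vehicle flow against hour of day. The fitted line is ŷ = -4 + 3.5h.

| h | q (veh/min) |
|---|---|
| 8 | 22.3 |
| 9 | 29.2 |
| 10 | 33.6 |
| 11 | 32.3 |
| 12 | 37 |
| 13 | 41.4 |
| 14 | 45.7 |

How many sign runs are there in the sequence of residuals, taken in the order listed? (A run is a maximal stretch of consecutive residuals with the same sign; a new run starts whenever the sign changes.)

h=8: ŷ = -4 + 3.5·8 = 24; e = 22.3 − 24 = -1.7
h=9: ŷ = -4 + 3.5·9 = 27.5; e = 29.2 − 27.5 = 1.7
h=10: ŷ = -4 + 3.5·10 = 31; e = 33.6 − 31 = 2.6
h=11: ŷ = -4 + 3.5·11 = 34.5; e = 32.3 − 34.5 = -2.2
h=12: ŷ = -4 + 3.5·12 = 38; e = 37 − 38 = -1
h=13: ŷ = -4 + 3.5·13 = 41.5; e = 41.4 − 41.5 = -0.1
h=14: ŷ = -4 + 3.5·14 = 45; e = 45.7 − 45 = 0.7
Signs: − + + − − − +
Runs: −×1, +×2, −×3, +×1 → 4

4 runs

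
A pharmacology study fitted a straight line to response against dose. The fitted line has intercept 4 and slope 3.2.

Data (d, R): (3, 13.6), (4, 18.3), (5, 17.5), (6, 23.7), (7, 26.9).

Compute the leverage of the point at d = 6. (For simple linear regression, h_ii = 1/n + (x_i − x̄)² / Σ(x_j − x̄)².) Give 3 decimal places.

h = 0.300

d̄ = (3 + 4 + 5 + 6 + 7)/5 = 5
Σ(d − d̄)² = 4 + 1 + 0 + 1 + 4 = 10
h = 1/5 + (1)²/10 = 0.2 + 0.1 = 0.300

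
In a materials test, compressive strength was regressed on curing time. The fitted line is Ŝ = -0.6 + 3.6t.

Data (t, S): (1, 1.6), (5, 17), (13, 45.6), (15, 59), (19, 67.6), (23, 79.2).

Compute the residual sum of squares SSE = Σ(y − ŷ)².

SSE = 42.88

t=1: Ŝ = -0.6 + 3.6·1 = 3; e = 1.6 − 3 = -1.4
t=5: Ŝ = -0.6 + 3.6·5 = 17.4; e = 17 − 17.4 = -0.4
t=13: Ŝ = -0.6 + 3.6·13 = 46.2; e = 45.6 − 46.2 = -0.6
t=15: Ŝ = -0.6 + 3.6·15 = 53.4; e = 59 − 53.4 = 5.6
t=19: Ŝ = -0.6 + 3.6·19 = 67.8; e = 67.6 − 67.8 = -0.2
t=23: Ŝ = -0.6 + 3.6·23 = 82.2; e = 79.2 − 82.2 = -3
SSE = 1.96 + 0.16 + 0.36 + 31.36 + 0.04 + 9 = 42.88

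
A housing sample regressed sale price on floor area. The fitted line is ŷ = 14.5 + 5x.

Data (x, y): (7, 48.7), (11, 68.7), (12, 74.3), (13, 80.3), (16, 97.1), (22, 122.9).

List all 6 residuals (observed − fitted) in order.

-0.8, -0.8, -0.2, 0.8, 2.6, -1.6

x=7: ŷ = 14.5 + 5·7 = 49.5; e = 48.7 − 49.5 = -0.8
x=11: ŷ = 14.5 + 5·11 = 69.5; e = 68.7 − 69.5 = -0.8
x=12: ŷ = 14.5 + 5·12 = 74.5; e = 74.3 − 74.5 = -0.2
x=13: ŷ = 14.5 + 5·13 = 79.5; e = 80.3 − 79.5 = 0.8
x=16: ŷ = 14.5 + 5·16 = 94.5; e = 97.1 − 94.5 = 2.6
x=22: ŷ = 14.5 + 5·22 = 124.5; e = 122.9 − 124.5 = -1.6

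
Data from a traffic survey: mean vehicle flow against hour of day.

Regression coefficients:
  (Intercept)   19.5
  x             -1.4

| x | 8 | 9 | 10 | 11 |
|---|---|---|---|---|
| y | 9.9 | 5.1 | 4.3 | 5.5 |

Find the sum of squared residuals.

SSE = 9.2

x=8: ŷ = 19.5 − 1.4·8 = 8.3; e = 9.9 − 8.3 = 1.6
x=9: ŷ = 19.5 − 1.4·9 = 6.9; e = 5.1 − 6.9 = -1.8
x=10: ŷ = 19.5 − 1.4·10 = 5.5; e = 4.3 − 5.5 = -1.2
x=11: ŷ = 19.5 − 1.4·11 = 4.1; e = 5.5 − 4.1 = 1.4
SSE = 2.56 + 3.24 + 1.44 + 1.96 = 9.2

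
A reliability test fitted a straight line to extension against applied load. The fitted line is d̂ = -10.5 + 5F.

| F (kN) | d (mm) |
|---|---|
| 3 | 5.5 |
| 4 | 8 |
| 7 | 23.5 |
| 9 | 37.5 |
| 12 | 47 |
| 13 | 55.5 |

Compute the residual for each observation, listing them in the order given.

F=3: d̂ = -10.5 + 5·3 = 4.5; r = 5.5 − 4.5 = 1
F=4: d̂ = -10.5 + 5·4 = 9.5; r = 8 − 9.5 = -1.5
F=7: d̂ = -10.5 + 5·7 = 24.5; r = 23.5 − 24.5 = -1
F=9: d̂ = -10.5 + 5·9 = 34.5; r = 37.5 − 34.5 = 3
F=12: d̂ = -10.5 + 5·12 = 49.5; r = 47 − 49.5 = -2.5
F=13: d̂ = -10.5 + 5·13 = 54.5; r = 55.5 − 54.5 = 1

1, -1.5, -1, 3, -2.5, 1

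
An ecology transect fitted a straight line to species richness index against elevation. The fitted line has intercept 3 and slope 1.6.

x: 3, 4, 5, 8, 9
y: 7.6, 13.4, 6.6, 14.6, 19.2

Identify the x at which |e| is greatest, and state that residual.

x = 5, e = -4.4

x=3: ŷ = 3 + 1.6·3 = 7.8; e = 7.6 − 7.8 = -0.2
x=4: ŷ = 3 + 1.6·4 = 9.4; e = 13.4 − 9.4 = 4
x=5: ŷ = 3 + 1.6·5 = 11; e = 6.6 − 11 = -4.4
x=8: ŷ = 3 + 1.6·8 = 15.8; e = 14.6 − 15.8 = -1.2
x=9: ŷ = 3 + 1.6·9 = 17.4; e = 19.2 − 17.4 = 1.8
Largest |e| is 4.4 at x = 5, residual -4.4.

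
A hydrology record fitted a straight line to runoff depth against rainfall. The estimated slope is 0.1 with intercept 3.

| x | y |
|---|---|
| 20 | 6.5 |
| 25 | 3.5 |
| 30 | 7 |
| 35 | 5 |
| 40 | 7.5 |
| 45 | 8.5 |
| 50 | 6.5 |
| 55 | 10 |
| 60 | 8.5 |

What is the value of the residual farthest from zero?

x=20: ŷ = 3 + 0.1·20 = 5; r = 6.5 − 5 = 1.5
x=25: ŷ = 3 + 0.1·25 = 5.5; r = 3.5 − 5.5 = -2
x=30: ŷ = 3 + 0.1·30 = 6; r = 7 − 6 = 1
x=35: ŷ = 3 + 0.1·35 = 6.5; r = 5 − 6.5 = -1.5
x=40: ŷ = 3 + 0.1·40 = 7; r = 7.5 − 7 = 0.5
x=45: ŷ = 3 + 0.1·45 = 7.5; r = 8.5 − 7.5 = 1
x=50: ŷ = 3 + 0.1·50 = 8; r = 6.5 − 8 = -1.5
x=55: ŷ = 3 + 0.1·55 = 8.5; r = 10 − 8.5 = 1.5
x=60: ŷ = 3 + 0.1·60 = 9; r = 8.5 − 9 = -0.5
Largest |r| is 2 at x = 25, residual -2.

r = -2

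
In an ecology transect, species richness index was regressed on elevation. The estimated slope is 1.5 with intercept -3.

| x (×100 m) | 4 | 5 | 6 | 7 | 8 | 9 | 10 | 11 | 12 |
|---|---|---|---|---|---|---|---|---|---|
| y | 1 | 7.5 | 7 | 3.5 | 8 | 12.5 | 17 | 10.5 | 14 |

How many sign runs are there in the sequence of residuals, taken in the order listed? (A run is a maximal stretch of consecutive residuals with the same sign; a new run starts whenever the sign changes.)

5 runs

x=4: ŷ = -3 + 1.5·4 = 3; r = 1 − 3 = -2
x=5: ŷ = -3 + 1.5·5 = 4.5; r = 7.5 − 4.5 = 3
x=6: ŷ = -3 + 1.5·6 = 6; r = 7 − 6 = 1
x=7: ŷ = -3 + 1.5·7 = 7.5; r = 3.5 − 7.5 = -4
x=8: ŷ = -3 + 1.5·8 = 9; r = 8 − 9 = -1
x=9: ŷ = -3 + 1.5·9 = 10.5; r = 12.5 − 10.5 = 2
x=10: ŷ = -3 + 1.5·10 = 12; r = 17 − 12 = 5
x=11: ŷ = -3 + 1.5·11 = 13.5; r = 10.5 − 13.5 = -3
x=12: ŷ = -3 + 1.5·12 = 15; r = 14 − 15 = -1
Signs: − + + − − + + − −
Runs: −×1, +×2, −×2, +×2, −×2 → 5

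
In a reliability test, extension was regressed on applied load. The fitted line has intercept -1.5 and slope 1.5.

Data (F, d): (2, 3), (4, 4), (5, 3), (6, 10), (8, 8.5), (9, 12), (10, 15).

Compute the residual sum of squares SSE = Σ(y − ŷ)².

SSE = 24

F=2: ŷ = -1.5 + 1.5·2 = 1.5; e = 3 − 1.5 = 1.5
F=4: ŷ = -1.5 + 1.5·4 = 4.5; e = 4 − 4.5 = -0.5
F=5: ŷ = -1.5 + 1.5·5 = 6; e = 3 − 6 = -3
F=6: ŷ = -1.5 + 1.5·6 = 7.5; e = 10 − 7.5 = 2.5
F=8: ŷ = -1.5 + 1.5·8 = 10.5; e = 8.5 − 10.5 = -2
F=9: ŷ = -1.5 + 1.5·9 = 12; e = 12 − 12 = 0
F=10: ŷ = -1.5 + 1.5·10 = 13.5; e = 15 − 13.5 = 1.5
SSE = 2.25 + 0.25 + 9 + 6.25 + 4 + 0 + 2.25 = 24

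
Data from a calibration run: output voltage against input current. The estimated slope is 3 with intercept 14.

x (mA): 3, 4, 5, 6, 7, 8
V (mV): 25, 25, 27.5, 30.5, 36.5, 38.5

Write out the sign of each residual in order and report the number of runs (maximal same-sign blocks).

x=3: ŷ = 14 + 3·3 = 23; e = 25 − 23 = 2
x=4: ŷ = 14 + 3·4 = 26; e = 25 − 26 = -1
x=5: ŷ = 14 + 3·5 = 29; e = 27.5 − 29 = -1.5
x=6: ŷ = 14 + 3·6 = 32; e = 30.5 − 32 = -1.5
x=7: ŷ = 14 + 3·7 = 35; e = 36.5 − 35 = 1.5
x=8: ŷ = 14 + 3·8 = 38; e = 38.5 − 38 = 0.5
Signs: + − − − + +
Runs: +×1, −×3, +×2 → 3

3 runs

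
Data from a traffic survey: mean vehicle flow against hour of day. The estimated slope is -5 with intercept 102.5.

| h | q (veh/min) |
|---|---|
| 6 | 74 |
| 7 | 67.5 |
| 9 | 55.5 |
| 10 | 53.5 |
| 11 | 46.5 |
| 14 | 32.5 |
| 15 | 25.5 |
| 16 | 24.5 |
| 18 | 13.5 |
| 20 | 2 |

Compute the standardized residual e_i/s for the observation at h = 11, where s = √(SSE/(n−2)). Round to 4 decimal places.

-0.6761

h=6: ŷ = 102.5 − 5·6 = 72.5; e = 74 − 72.5 = 1.5
h=7: ŷ = 102.5 − 5·7 = 67.5; e = 67.5 − 67.5 = 0
h=9: ŷ = 102.5 − 5·9 = 57.5; e = 55.5 − 57.5 = -2
h=10: ŷ = 102.5 − 5·10 = 52.5; e = 53.5 − 52.5 = 1
h=11: ŷ = 102.5 − 5·11 = 47.5; e = 46.5 − 47.5 = -1
h=14: ŷ = 102.5 − 5·14 = 32.5; e = 32.5 − 32.5 = 0
h=15: ŷ = 102.5 − 5·15 = 27.5; e = 25.5 − 27.5 = -2
h=16: ŷ = 102.5 − 5·16 = 22.5; e = 24.5 − 22.5 = 2
h=18: ŷ = 102.5 − 5·18 = 12.5; e = 13.5 − 12.5 = 1
h=20: ŷ = 102.5 − 5·20 = 2.5; e = 2 − 2.5 = -0.5
SSE = 2.25 + 0 + 4 + 1 + 1 + 0 + 4 + 4 + 1 + 0.25 = 17.5
s = √(17.5/8) = 1.47902
e/s = -1 / 1.47902 = -0.6761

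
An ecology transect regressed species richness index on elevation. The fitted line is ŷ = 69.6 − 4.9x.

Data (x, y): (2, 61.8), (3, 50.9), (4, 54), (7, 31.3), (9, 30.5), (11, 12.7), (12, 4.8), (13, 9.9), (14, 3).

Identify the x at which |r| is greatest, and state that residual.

x=2: ŷ = 69.6 − 4.9·2 = 59.8; r = 61.8 − 59.8 = 2
x=3: ŷ = 69.6 − 4.9·3 = 54.9; r = 50.9 − 54.9 = -4
x=4: ŷ = 69.6 − 4.9·4 = 50; r = 54 − 50 = 4
x=7: ŷ = 69.6 − 4.9·7 = 35.3; r = 31.3 − 35.3 = -4
x=9: ŷ = 69.6 − 4.9·9 = 25.5; r = 30.5 − 25.5 = 5
x=11: ŷ = 69.6 − 4.9·11 = 15.7; r = 12.7 − 15.7 = -3
x=12: ŷ = 69.6 − 4.9·12 = 10.8; r = 4.8 − 10.8 = -6
x=13: ŷ = 69.6 − 4.9·13 = 5.9; r = 9.9 − 5.9 = 4
x=14: ŷ = 69.6 − 4.9·14 = 1; r = 3 − 1 = 2
Largest |r| is 6 at x = 12, residual -6.

x = 12, r = -6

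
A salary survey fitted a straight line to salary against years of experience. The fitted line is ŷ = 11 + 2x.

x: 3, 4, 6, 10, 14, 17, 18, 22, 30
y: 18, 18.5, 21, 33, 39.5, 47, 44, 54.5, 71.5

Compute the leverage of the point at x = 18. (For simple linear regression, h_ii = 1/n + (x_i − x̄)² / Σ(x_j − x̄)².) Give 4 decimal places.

h = 0.1387

x̄ = (3 + 4 + 6 + 10 + 14 + 17 + 18 + 22 + 30)/9 = 13.7778
Σ(x − x̄)² = 116.16 + 95.6049 + 60.4938 + 14.2716 + 0.0493827 + 10.3827 + 17.8272 + 67.6049 + 263.16 = 645.556
h = 1/9 + (4.22222)²/645.556 = 0.111111 + 0.0276152 = 0.1387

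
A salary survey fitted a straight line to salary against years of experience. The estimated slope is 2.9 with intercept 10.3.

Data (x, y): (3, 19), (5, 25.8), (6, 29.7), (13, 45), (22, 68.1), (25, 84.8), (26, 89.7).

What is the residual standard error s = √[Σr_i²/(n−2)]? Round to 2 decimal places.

x=3: ŷ = 10.3 + 2.9·3 = 19; r = 19 − 19 = 0
x=5: ŷ = 10.3 + 2.9·5 = 24.8; r = 25.8 − 24.8 = 1
x=6: ŷ = 10.3 + 2.9·6 = 27.7; r = 29.7 − 27.7 = 2
x=13: ŷ = 10.3 + 2.9·13 = 48; r = 45 − 48 = -3
x=22: ŷ = 10.3 + 2.9·22 = 74.1; r = 68.1 − 74.1 = -6
x=25: ŷ = 10.3 + 2.9·25 = 82.8; r = 84.8 − 82.8 = 2
x=26: ŷ = 10.3 + 2.9·26 = 85.7; r = 89.7 − 85.7 = 4
SSE = 0 + 1 + 4 + 9 + 36 + 4 + 16 = 70
s = √(70/5) = √14 ≈ 3.74

s = 3.74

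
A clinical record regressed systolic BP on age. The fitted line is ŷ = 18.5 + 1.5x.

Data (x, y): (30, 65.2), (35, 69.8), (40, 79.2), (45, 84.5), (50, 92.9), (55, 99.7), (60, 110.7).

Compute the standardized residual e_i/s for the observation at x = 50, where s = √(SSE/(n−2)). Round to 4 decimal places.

-0.3591

x=30: ŷ = 18.5 + 1.5·30 = 63.5; e = 65.2 − 63.5 = 1.7
x=35: ŷ = 18.5 + 1.5·35 = 71; e = 69.8 − 71 = -1.2
x=40: ŷ = 18.5 + 1.5·40 = 78.5; e = 79.2 − 78.5 = 0.7
x=45: ŷ = 18.5 + 1.5·45 = 86; e = 84.5 − 86 = -1.5
x=50: ŷ = 18.5 + 1.5·50 = 93.5; e = 92.9 − 93.5 = -0.6
x=55: ŷ = 18.5 + 1.5·55 = 101; e = 99.7 − 101 = -1.3
x=60: ŷ = 18.5 + 1.5·60 = 108.5; e = 110.7 − 108.5 = 2.2
SSE = 2.89 + 1.44 + 0.49 + 2.25 + 0.36 + 1.69 + 4.84 = 13.96
s = √(13.96/5) = 1.67093
e/s = -0.6 / 1.67093 = -0.3591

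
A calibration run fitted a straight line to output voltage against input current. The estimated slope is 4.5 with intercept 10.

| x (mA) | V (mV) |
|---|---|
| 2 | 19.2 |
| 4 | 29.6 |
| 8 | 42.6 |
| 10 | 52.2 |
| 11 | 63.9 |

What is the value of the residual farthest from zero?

e = 4.4

x=2: V̂ = 10 + 4.5·2 = 19; e = 19.2 − 19 = 0.2
x=4: V̂ = 10 + 4.5·4 = 28; e = 29.6 − 28 = 1.6
x=8: V̂ = 10 + 4.5·8 = 46; e = 42.6 − 46 = -3.4
x=10: V̂ = 10 + 4.5·10 = 55; e = 52.2 − 55 = -2.8
x=11: V̂ = 10 + 4.5·11 = 59.5; e = 63.9 − 59.5 = 4.4
Largest |e| is 4.4 at x = 11, residual 4.4.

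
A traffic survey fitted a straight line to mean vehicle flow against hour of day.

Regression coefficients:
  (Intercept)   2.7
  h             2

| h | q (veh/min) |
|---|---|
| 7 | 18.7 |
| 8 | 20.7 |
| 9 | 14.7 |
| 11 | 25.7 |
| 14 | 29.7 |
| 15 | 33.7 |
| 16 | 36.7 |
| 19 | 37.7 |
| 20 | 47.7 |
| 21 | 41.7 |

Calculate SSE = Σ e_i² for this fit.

SSE = 94

h=7: q̂ = 2.7 + 2·7 = 16.7; e = 18.7 − 16.7 = 2
h=8: q̂ = 2.7 + 2·8 = 18.7; e = 20.7 − 18.7 = 2
h=9: q̂ = 2.7 + 2·9 = 20.7; e = 14.7 − 20.7 = -6
h=11: q̂ = 2.7 + 2·11 = 24.7; e = 25.7 − 24.7 = 1
h=14: q̂ = 2.7 + 2·14 = 30.7; e = 29.7 − 30.7 = -1
h=15: q̂ = 2.7 + 2·15 = 32.7; e = 33.7 − 32.7 = 1
h=16: q̂ = 2.7 + 2·16 = 34.7; e = 36.7 − 34.7 = 2
h=19: q̂ = 2.7 + 2·19 = 40.7; e = 37.7 − 40.7 = -3
h=20: q̂ = 2.7 + 2·20 = 42.7; e = 47.7 − 42.7 = 5
h=21: q̂ = 2.7 + 2·21 = 44.7; e = 41.7 − 44.7 = -3
SSE = 4 + 4 + 36 + 1 + 1 + 1 + 4 + 9 + 25 + 9 = 94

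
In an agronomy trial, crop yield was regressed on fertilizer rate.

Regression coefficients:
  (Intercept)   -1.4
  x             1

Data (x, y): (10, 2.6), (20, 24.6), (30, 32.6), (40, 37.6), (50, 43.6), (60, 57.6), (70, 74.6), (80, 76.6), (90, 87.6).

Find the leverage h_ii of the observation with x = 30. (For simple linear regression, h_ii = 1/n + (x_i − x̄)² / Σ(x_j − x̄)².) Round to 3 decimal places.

x̄ = (10 + 20 + 30 + 40 + 50 + 60 + 70 + 80 + 90)/9 = 50
Σ(x − x̄)² = 1600 + 900 + 400 + 100 + 0 + 100 + 400 + 900 + 1600 = 6000
h = 1/9 + (-20)²/6000 = 0.111111 + 0.0666667 = 0.178

h = 0.178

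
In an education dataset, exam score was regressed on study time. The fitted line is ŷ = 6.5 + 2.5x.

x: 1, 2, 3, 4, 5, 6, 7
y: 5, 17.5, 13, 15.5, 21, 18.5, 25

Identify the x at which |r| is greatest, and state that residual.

x = 2, r = 6

x=1: ŷ = 6.5 + 2.5·1 = 9; r = 5 − 9 = -4
x=2: ŷ = 6.5 + 2.5·2 = 11.5; r = 17.5 − 11.5 = 6
x=3: ŷ = 6.5 + 2.5·3 = 14; r = 13 − 14 = -1
x=4: ŷ = 6.5 + 2.5·4 = 16.5; r = 15.5 − 16.5 = -1
x=5: ŷ = 6.5 + 2.5·5 = 19; r = 21 − 19 = 2
x=6: ŷ = 6.5 + 2.5·6 = 21.5; r = 18.5 − 21.5 = -3
x=7: ŷ = 6.5 + 2.5·7 = 24; r = 25 − 24 = 1
Largest |r| is 6 at x = 2, residual 6.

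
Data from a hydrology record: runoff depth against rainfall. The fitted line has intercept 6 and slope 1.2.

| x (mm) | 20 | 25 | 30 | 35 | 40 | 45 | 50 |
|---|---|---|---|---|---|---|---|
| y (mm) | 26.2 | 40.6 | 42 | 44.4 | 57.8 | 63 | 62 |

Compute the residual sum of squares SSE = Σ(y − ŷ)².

x=20: ŷ = 6 + 1.2·20 = 30; r = 26.2 − 30 = -3.8
x=25: ŷ = 6 + 1.2·25 = 36; r = 40.6 − 36 = 4.6
x=30: ŷ = 6 + 1.2·30 = 42; r = 42 − 42 = 0
x=35: ŷ = 6 + 1.2·35 = 48; r = 44.4 − 48 = -3.6
x=40: ŷ = 6 + 1.2·40 = 54; r = 57.8 − 54 = 3.8
x=45: ŷ = 6 + 1.2·45 = 60; r = 63 − 60 = 3
x=50: ŷ = 6 + 1.2·50 = 66; r = 62 − 66 = -4
SSE = 14.44 + 21.16 + 0 + 12.96 + 14.44 + 9 + 16 = 88

SSE = 88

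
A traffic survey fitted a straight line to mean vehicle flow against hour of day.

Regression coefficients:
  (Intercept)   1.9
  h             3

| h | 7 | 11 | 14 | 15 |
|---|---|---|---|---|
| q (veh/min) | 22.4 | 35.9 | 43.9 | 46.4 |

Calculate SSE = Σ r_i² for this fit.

h=7: q̂ = 1.9 + 3·7 = 22.9; r = 22.4 − 22.9 = -0.5
h=11: q̂ = 1.9 + 3·11 = 34.9; r = 35.9 − 34.9 = 1
h=14: q̂ = 1.9 + 3·14 = 43.9; r = 43.9 − 43.9 = 0
h=15: q̂ = 1.9 + 3·15 = 46.9; r = 46.4 − 46.9 = -0.5
SSE = 0.25 + 1 + 0 + 0.25 = 1.5

SSE = 1.5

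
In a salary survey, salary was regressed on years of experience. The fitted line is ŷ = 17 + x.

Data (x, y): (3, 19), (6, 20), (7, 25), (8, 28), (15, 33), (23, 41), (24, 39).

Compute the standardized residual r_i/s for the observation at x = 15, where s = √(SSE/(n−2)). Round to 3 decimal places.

0.439

x=3: ŷ = 17 + 3 = 20; r = 19 − 20 = -1
x=6: ŷ = 17 + 6 = 23; r = 20 − 23 = -3
x=7: ŷ = 17 + 7 = 24; r = 25 − 24 = 1
x=8: ŷ = 17 + 8 = 25; r = 28 − 25 = 3
x=15: ŷ = 17 + 15 = 32; r = 33 − 32 = 1
x=23: ŷ = 17 + 23 = 40; r = 41 − 40 = 1
x=24: ŷ = 17 + 24 = 41; r = 39 − 41 = -2
SSE = 1 + 9 + 1 + 9 + 1 + 1 + 4 = 26
s = √(26/5) = 2.28035
r/s = 1 / 2.28035 = 0.439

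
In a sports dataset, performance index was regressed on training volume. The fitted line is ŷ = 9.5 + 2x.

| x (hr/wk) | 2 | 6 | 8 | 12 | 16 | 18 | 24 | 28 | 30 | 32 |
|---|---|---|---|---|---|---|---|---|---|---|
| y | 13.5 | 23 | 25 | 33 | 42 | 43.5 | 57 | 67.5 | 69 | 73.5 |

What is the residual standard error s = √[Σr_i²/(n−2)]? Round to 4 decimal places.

s = 1.1990

x=2: ŷ = 9.5 + 2·2 = 13.5; r = 13.5 − 13.5 = 0
x=6: ŷ = 9.5 + 2·6 = 21.5; r = 23 − 21.5 = 1.5
x=8: ŷ = 9.5 + 2·8 = 25.5; r = 25 − 25.5 = -0.5
x=12: ŷ = 9.5 + 2·12 = 33.5; r = 33 − 33.5 = -0.5
x=16: ŷ = 9.5 + 2·16 = 41.5; r = 42 − 41.5 = 0.5
x=18: ŷ = 9.5 + 2·18 = 45.5; r = 43.5 − 45.5 = -2
x=24: ŷ = 9.5 + 2·24 = 57.5; r = 57 − 57.5 = -0.5
x=28: ŷ = 9.5 + 2·28 = 65.5; r = 67.5 − 65.5 = 2
x=30: ŷ = 9.5 + 2·30 = 69.5; r = 69 − 69.5 = -0.5
x=32: ŷ = 9.5 + 2·32 = 73.5; r = 73.5 − 73.5 = 0
SSE = 0 + 2.25 + 0.25 + 0.25 + 0.25 + 4 + 0.25 + 4 + 0.25 + 0 = 11.5
s = √(11.5/8) = √1.4375 ≈ 1.1990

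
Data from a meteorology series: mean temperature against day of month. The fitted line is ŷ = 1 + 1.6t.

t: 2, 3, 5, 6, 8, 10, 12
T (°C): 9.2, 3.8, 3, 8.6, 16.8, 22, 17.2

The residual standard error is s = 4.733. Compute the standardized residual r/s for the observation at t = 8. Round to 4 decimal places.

0.6338

ŷ = 1 + 1.6·8 = 13.8
r = 16.8 − 13.8 = 3
r/s = 3 / 4.733 = 0.6338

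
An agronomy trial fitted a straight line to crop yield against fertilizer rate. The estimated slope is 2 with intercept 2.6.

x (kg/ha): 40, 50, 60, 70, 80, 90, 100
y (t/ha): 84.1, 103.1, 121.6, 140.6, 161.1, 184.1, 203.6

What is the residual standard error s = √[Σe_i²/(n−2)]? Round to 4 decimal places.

s = 1.6125

x=40: ŷ = 2.6 + 2·40 = 82.6; e = 84.1 − 82.6 = 1.5
x=50: ŷ = 2.6 + 2·50 = 102.6; e = 103.1 − 102.6 = 0.5
x=60: ŷ = 2.6 + 2·60 = 122.6; e = 121.6 − 122.6 = -1
x=70: ŷ = 2.6 + 2·70 = 142.6; e = 140.6 − 142.6 = -2
x=80: ŷ = 2.6 + 2·80 = 162.6; e = 161.1 − 162.6 = -1.5
x=90: ŷ = 2.6 + 2·90 = 182.6; e = 184.1 − 182.6 = 1.5
x=100: ŷ = 2.6 + 2·100 = 202.6; e = 203.6 − 202.6 = 1
SSE = 2.25 + 0.25 + 1 + 4 + 2.25 + 2.25 + 1 = 13
s = √(13/5) = √2.6 ≈ 1.6125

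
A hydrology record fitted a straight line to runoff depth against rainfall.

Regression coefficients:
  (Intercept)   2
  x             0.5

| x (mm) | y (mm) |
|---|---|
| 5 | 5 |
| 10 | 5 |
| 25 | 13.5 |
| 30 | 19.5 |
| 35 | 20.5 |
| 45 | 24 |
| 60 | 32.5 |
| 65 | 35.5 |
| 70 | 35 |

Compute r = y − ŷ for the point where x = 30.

r = 2.5

ŷ = 2 + 0.5·30 = 17
r = 19.5 − 17 = 2.5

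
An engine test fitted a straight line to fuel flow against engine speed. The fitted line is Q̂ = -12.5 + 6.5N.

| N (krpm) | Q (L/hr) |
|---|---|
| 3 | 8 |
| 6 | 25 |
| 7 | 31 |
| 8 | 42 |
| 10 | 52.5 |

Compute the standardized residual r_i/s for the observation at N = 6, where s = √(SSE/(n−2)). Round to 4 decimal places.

N=3: Q̂ = -12.5 + 6.5·3 = 7; r = 8 − 7 = 1
N=6: Q̂ = -12.5 + 6.5·6 = 26.5; r = 25 − 26.5 = -1.5
N=7: Q̂ = -12.5 + 6.5·7 = 33; r = 31 − 33 = -2
N=8: Q̂ = -12.5 + 6.5·8 = 39.5; r = 42 − 39.5 = 2.5
N=10: Q̂ = -12.5 + 6.5·10 = 52.5; r = 52.5 − 52.5 = 0
SSE = 1 + 2.25 + 4 + 6.25 + 0 = 13.5
s = √(13.5/3) = 2.12132
r/s = -1.5 / 2.12132 = -0.7071

-0.7071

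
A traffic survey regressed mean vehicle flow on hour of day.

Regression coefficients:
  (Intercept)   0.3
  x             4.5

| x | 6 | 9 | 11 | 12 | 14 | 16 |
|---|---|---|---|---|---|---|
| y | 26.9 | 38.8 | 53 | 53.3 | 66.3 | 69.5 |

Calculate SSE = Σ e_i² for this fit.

SSE = 32.24

x=6: ŷ = 0.3 + 4.5·6 = 27.3; e = 26.9 − 27.3 = -0.4
x=9: ŷ = 0.3 + 4.5·9 = 40.8; e = 38.8 − 40.8 = -2
x=11: ŷ = 0.3 + 4.5·11 = 49.8; e = 53 − 49.8 = 3.2
x=12: ŷ = 0.3 + 4.5·12 = 54.3; e = 53.3 − 54.3 = -1
x=14: ŷ = 0.3 + 4.5·14 = 63.3; e = 66.3 − 63.3 = 3
x=16: ŷ = 0.3 + 4.5·16 = 72.3; e = 69.5 − 72.3 = -2.8
SSE = 0.16 + 4 + 10.24 + 1 + 9 + 7.84 = 32.24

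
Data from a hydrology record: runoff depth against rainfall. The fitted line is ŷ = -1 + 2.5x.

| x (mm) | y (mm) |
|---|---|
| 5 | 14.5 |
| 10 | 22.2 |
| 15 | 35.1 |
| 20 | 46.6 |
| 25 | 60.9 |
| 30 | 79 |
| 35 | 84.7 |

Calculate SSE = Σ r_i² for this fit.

x=5: ŷ = -1 + 2.5·5 = 11.5; r = 14.5 − 11.5 = 3
x=10: ŷ = -1 + 2.5·10 = 24; r = 22.2 − 24 = -1.8
x=15: ŷ = -1 + 2.5·15 = 36.5; r = 35.1 − 36.5 = -1.4
x=20: ŷ = -1 + 2.5·20 = 49; r = 46.6 − 49 = -2.4
x=25: ŷ = -1 + 2.5·25 = 61.5; r = 60.9 − 61.5 = -0.6
x=30: ŷ = -1 + 2.5·30 = 74; r = 79 − 74 = 5
x=35: ŷ = -1 + 2.5·35 = 86.5; r = 84.7 − 86.5 = -1.8
SSE = 9 + 3.24 + 1.96 + 5.76 + 0.36 + 25 + 3.24 = 48.56

SSE = 48.56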